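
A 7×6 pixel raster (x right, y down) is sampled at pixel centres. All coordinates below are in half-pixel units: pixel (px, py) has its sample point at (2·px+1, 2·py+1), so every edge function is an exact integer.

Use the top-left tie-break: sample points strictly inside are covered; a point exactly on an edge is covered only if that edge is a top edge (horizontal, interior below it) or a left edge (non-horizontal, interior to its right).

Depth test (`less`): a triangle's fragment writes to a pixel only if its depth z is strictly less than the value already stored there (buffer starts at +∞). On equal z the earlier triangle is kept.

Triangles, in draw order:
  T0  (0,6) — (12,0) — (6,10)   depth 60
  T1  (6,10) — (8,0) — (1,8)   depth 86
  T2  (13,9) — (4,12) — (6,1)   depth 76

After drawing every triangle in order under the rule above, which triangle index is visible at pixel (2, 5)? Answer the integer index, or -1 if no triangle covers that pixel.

T0:
  2·area = 84
  edge (0, 6)→(12, 0): d=(12,-6) top-left  bias=+0
  edge (12, 0)→(6, 10): d=(-6,10) right/bottom  bias=-1
  edge (6, 10)→(0, 6): d=(-6,-4) top-left  bias=+0
    (5,0)@(11, 1): e=[6,4,74] → #
    (6,0)@(13, 1): e=[18,-16,82] → ·
    (3,1)@(7, 3): e=[6,32,46] → #
    (4,1)@(9, 3): e=[18,12,54] → #
    (5,1)@(11, 3): e=[30,-8,62] → ·
    (1,2)@(3, 5): e=[6,60,18] → #
    (2,2)@(5, 5): e=[18,40,26] → #
    (4,2)@(9, 5): e=[42,0,42] → ·  [on edge]
    (1,3)@(3, 7): e=[30,48,6] → #
    (4,3)@(9, 7): e=[66,-12,30] → ·
    (1,4)@(3, 9): e=[54,36,-6] → ·
    (2,4)@(5, 9): e=[66,16,2] → #
  covered (10 px):
    · · · · · # ·
    · · · # # · ·
    · # # # · · ·
    · # # # · · ·
    · · # · · · ·
    · · · · · · ·
T1:
  2·area = 54  (B↔C swapped to make it positive)
  edge (6, 10)→(1, 8): d=(-5,-2) top-left  bias=+0
  edge (1, 8)→(8, 0): d=(7,-8) top-left  bias=+0
  edge (8, 0)→(6, 10): d=(-2,10) right/bottom  bias=-1
    (3,1)@(7, 3): e=[37,13,4] → #
    (4,1)@(9, 3): e=[41,29,-16] → ·
    (2,2)@(5, 5): e=[23,11,20] → #
    (3,2)@(7, 5): e=[27,27,0] → ·  [on edge]
    (1,3)@(3, 7): e=[9,9,36] → #
    (3,3)@(7, 7): e=[17,41,-4] → ·
    (1,4)@(3, 9): e=[-1,23,32] → ·
    (2,4)@(5, 9): e=[3,39,12] → #
    (3,4)@(7, 9): e=[7,55,-8] → ·
    (2,5)@(5, 11): e=[-7,53,8] → ·
  covered (5 px):
    · · · · · · ·
    · · · # · · ·
    · · # · · · ·
    · # # · · · ·
    · · # · · · ·
    · · · · · · ·
T2:
  2·area = 93
  edge (13, 9)→(4, 12): d=(-9,3) right/bottom  bias=-1
  edge (4, 12)→(6, 1): d=(2,-11) top-left  bias=+0
  edge (6, 1)→(13, 9): d=(7,8) right/bottom  bias=-1
    (3,1)@(7, 3): e=[72,15,6] → #
    (4,1)@(9, 3): e=[66,37,-10] → ·
    (3,2)@(7, 5): e=[54,19,20] → #
    (4,2)@(9, 5): e=[48,41,4] → #
    (5,2)@(11, 5): e=[42,63,-12] → ·
    (2,3)@(5, 7): e=[42,1,50] → #
    (5,3)@(11, 7): e=[24,67,2] → #
    (6,3)@(13, 7): e=[18,89,-14] → ·
    (2,4)@(5, 9): e=[24,5,64] → #
    (6,4)@(13, 9): e=[0,93,0] → ·  [on edge]
    (2,5)@(5, 11): e=[6,9,78] → #
    (3,5)@(7, 11): e=[0,31,62] → ·  [on edge]
  covered (12 px):
    · · · · · · ·
    · · · # · · ·
    · · · # # · ·
    · · # # # # ·
    · · # # # # ·
    · · # · · · ·

Z-buffer (winner per pixel, '.' = empty):
  . . . . . 0 .
  . . . 0 0 . .
  . 0 0 0 2 . .
  . 0 0 0 2 2 .
  . . 0 2 2 2 .
  . . 2 . . . .

Answer: 2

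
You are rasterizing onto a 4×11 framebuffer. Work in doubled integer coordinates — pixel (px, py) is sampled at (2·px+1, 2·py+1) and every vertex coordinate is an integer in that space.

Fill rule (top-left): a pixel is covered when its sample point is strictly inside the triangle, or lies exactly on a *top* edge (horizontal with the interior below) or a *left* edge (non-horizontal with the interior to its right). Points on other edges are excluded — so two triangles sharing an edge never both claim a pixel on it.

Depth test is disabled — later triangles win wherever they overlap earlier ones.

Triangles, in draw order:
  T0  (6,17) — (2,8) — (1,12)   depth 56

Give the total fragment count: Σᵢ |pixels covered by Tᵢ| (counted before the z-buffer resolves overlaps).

T0:
  2·area = 25  (B↔C swapped to make it positive)
  edge (6, 17)→(1, 12): d=(-5,-5) top-left  bias=+0
  edge (1, 12)→(2, 8): d=(1,-4) top-left  bias=+0
  edge (2, 8)→(6, 17): d=(4,9) right/bottom  bias=-1
    (1,5)@(3, 11): e=[15,7,3] → #
    (2,5)@(5, 11): e=[25,15,-15] → ·
    (1,6)@(3, 13): e=[5,9,11] → #
    (2,6)@(5, 13): e=[15,17,-7] → ·
    (1,7)@(3, 15): e=[-5,11,19] → ·
    (2,7)@(5, 15): e=[5,19,1] → #
    (3,7)@(7, 15): e=[15,27,-17] → ·
    (2,8)@(5, 17): e=[-5,21,9] → ·
  covered (3 px):
    · · · ·
    · · · ·
    · · · ·
    · · · ·
    · · · ·
    · # · ·
    · # · ·
    · · # ·
    · · · ·
    · · · ·
    · · · ·

Result: 3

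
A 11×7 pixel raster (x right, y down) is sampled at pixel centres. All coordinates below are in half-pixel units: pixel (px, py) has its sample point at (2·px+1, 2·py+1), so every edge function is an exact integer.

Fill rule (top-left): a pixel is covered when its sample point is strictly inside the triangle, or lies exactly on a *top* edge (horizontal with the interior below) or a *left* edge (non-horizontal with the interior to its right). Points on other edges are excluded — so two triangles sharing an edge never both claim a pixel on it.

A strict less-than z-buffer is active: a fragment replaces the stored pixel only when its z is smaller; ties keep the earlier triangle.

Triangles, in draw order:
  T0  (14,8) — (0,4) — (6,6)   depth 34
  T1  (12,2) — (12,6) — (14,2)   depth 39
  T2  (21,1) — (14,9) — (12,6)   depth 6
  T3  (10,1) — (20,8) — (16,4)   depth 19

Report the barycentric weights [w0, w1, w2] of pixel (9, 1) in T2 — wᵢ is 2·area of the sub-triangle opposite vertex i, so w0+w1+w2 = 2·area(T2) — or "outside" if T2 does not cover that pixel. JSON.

T0:
  2·area = 4  (B↔C swapped to make it positive)
  edge (14, 8)→(6, 6): d=(-8,-2) top-left  bias=+0
  edge (6, 6)→(0, 4): d=(-6,-2) top-left  bias=+0
  edge (0, 4)→(14, 8): d=(14,4) right/bottom  bias=-1
    (1,2)@(3, 5): e=[2,0,2] → █  [on edge]
    (2,2)@(5, 5): e=[6,4,-6] → ·
    (1,3)@(3, 7): e=[-14,-12,30] → ·
    (4,3)@(9, 7): e=[-2,0,6] → ·  [on edge]
    (7,4)@(15, 9): e=[-6,0,10] → ·  [on edge]
    (10,5)@(21, 11): e=[-10,0,14] → ·  [on edge]
  covered (1 px):
    · · · · · · · · · · ·
    · · · · · · · · · · ·
    · █ · · · · · · · · ·
    · · · · · · · · · · ·
    · · · · · · · · · · ·
    · · · · · · · · · · ·
    · · · · · · · · · · ·
T1:
  2·area = 8  (B↔C swapped to make it positive)
  edge (12, 2)→(14, 2): d=(2,0) top-left  bias=+0
  edge (14, 2)→(12, 6): d=(-2,4) right/bottom  bias=-1
  edge (12, 6)→(12, 2): d=(0,-4) top-left  bias=+0
    (6,1)@(13, 3): e=[2,2,4] → █
    (7,1)@(15, 3): e=[2,-6,12] → ·
    (6,2)@(13, 5): e=[6,-2,4] → ·
  covered (1 px):
    · · · · · · · · · · ·
    · · · · · · █ · · · ·
    · · · · · · · · · · ·
    · · · · · · · · · · ·
    · · · · · · · · · · ·
    · · · · · · · · · · ·
    · · · · · · · · · · ·
T2:
  2·area = 37
  edge (21, 1)→(14, 9): d=(-7,8) right/bottom  bias=-1
  edge (14, 9)→(12, 6): d=(-2,-3) top-left  bias=+0
  edge (12, 6)→(21, 1): d=(9,-5) top-left  bias=+0
    (10,0)@(21, 1): e=[0,37,0] → ·  [on edge]
    (9,1)@(19, 3): e=[2,27,8] → █
    (10,1)@(21, 3): e=[-14,33,18] → ·
    (7,2)@(15, 5): e=[20,11,6] → █
    (8,2)@(17, 5): e=[4,17,16] → █
    (9,2)@(19, 5): e=[-12,23,26] → ·
    (6,3)@(13, 7): e=[22,1,14] → █
    (8,3)@(17, 7): e=[-10,13,34] → ·
    (6,4)@(13, 9): e=[8,-3,32] → ·
    (7,4)@(15, 9): e=[-8,3,42] → ·
    (1,5)@(3, 11): e=[74,-37,0] → ·  [on edge]
  covered (5 px):
    · · · · · · · · · · ·
    · · · · · · · · · █ ·
    · · · · · · · █ █ · ·
    · · · · · · █ █ · · ·
    · · · · · · · · · · ·
    · · · · · · · · · · ·
    · · · · · · · · · · ·
T3:
  2·area = 12  (B↔C swapped to make it positive)
  edge (10, 1)→(16, 4): d=(6,3) right/bottom  bias=-1
  edge (16, 4)→(20, 8): d=(4,4) right/bottom  bias=-1
  edge (20, 8)→(10, 1): d=(-10,-7) top-left  bias=+0
    (6,0)@(13, 1): e=[-9,0,21] → ·  [on edge]
    (6,1)@(13, 3): e=[3,8,1] → █
    (7,1)@(15, 3): e=[-3,0,15] → ·  [on edge]
    (6,2)@(13, 5): e=[15,16,-19] → ·
    (8,2)@(17, 5): e=[3,0,9] → ·  [on edge]
    (9,3)@(19, 7): e=[9,0,3] → ·  [on edge]
    (10,4)@(21, 9): e=[15,0,-3] → ·  [on edge]
  covered (1 px):
    · · · · · · · · · · ·
    · · · · · · █ · · · ·
    · · · · · · · · · · ·
    · · · · · · · · · · ·
    · · · · · · · · · · ·
    · · · · · · · · · · ·
    · · · · · · · · · · ·

Final: [27,8,2]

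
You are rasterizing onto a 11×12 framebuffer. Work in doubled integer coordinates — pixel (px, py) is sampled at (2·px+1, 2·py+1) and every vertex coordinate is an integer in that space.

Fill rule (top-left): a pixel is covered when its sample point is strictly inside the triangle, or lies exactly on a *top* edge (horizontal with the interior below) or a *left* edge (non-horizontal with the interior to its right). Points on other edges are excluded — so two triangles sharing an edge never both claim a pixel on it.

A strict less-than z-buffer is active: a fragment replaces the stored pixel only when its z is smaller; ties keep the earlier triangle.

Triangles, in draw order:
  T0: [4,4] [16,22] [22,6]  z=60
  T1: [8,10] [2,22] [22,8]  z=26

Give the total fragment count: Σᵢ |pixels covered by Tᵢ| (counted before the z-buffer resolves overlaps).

T0:
  2·area = 300  (B↔C swapped to make it positive)
  edge (4, 4)→(22, 6): d=(18,2) right/bottom  bias=-1
  edge (22, 6)→(16, 22): d=(-6,16) right/bottom  bias=-1
  edge (16, 22)→(4, 4): d=(-12,-18) top-left  bias=+0
    (2,2)@(5, 5): e=[16,278,6] → X
    (3,2)@(7, 5): e=[12,246,42] → X
    (4,2)@(9, 5): e=[8,214,78] → X
    (5,2)@(11, 5): e=[4,182,114] → X
    (6,2)@(13, 5): e=[0,150,150] → .  [on edge]
    (2,3)@(5, 7): e=[52,266,-18] → .
    (3,3)@(7, 7): e=[48,234,18] → X
    (6,3)@(13, 7): e=[36,138,126] → X
    (7,3)@(15, 7): e=[32,106,162] → X
    (8,3)@(17, 7): e=[28,74,198] → X
    (9,3)@(19, 7): e=[24,42,234] → X
    (10,3)@(21, 7): e=[20,10,270] → X
  covered (37 px):
    . . . . . . . . . . .
    . . . . . . . . . . .
    . . X X X X . . . . .
    . . . X X X X X X X X
    . . . . X X X X X X .
    . . . . X X X X X X .
    . . . . . X X X X X .
    . . . . . . X X X . .
    . . . . . . X X X . .
    . . . . . . . X X . .
    . . . . . . . . . . .
    . . . . . . . . . . .
T1:
  2·area = 156  (B↔C swapped to make it positive)
  edge (8, 10)→(22, 8): d=(14,-2) top-left  bias=+0
  edge (22, 8)→(2, 22): d=(-20,14) right/bottom  bias=-1
  edge (2, 22)→(8, 10): d=(6,-12) top-left  bias=+0
    (7,4)@(15, 9): e=[0,78,78] → X  [on edge]
    (8,4)@(17, 9): e=[4,50,102] → X
    (9,4)@(19, 9): e=[8,22,126] → X
    (10,4)@(21, 9): e=[12,-6,150] → .
    (0,5)@(1, 11): e=[0,234,-78] → .  [on edge]
    (4,5)@(9, 11): e=[16,122,18] → X
    (5,5)@(11, 11): e=[20,94,42] → X
    (6,5)@(13, 11): e=[24,66,66] → X
    (9,5)@(19, 11): e=[36,-18,138] → .
    (3,6)@(7, 13): e=[40,110,6] → X
    (7,6)@(15, 13): e=[56,-2,102] → .
    (8,6)@(17, 13): e=[60,-30,126] → .
  covered (20 px):
    . . . . . . . . . . .
    . . . . . . . . . . .
    . . . . . . . . . . .
    . . . . . . . . . . .
    . . . . . . . X X X .
    . . . . X X X X X . .
    . . . X X X X . . . .
    . . . X X X . . . . .
    . . X X X . . . . . .
    . . X . . . . . . . .
    . X . . . . . . . . .
    . . . . . . . . . . .

Final: 57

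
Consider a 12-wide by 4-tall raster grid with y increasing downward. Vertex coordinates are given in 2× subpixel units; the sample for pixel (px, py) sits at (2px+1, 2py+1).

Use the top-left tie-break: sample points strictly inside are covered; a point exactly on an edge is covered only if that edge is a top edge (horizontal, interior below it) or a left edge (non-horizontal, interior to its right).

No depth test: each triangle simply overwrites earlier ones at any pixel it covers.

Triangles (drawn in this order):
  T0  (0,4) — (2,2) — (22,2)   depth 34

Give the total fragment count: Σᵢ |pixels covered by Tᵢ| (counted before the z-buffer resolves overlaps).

T0:
  2·area = 40
  edge (0, 4)→(2, 2): d=(2,-2) top-left  bias=+0
  edge (2, 2)→(22, 2): d=(20,0) top-left  bias=+0
  edge (22, 2)→(0, 4): d=(-22,2) right/bottom  bias=-1
    (1,0)@(3, 1): e=[0,-20,60] → ·  [on edge]
    (0,1)@(1, 3): e=[0,20,20] → #  [on edge]
    (1,1)@(3, 3): e=[4,20,16] → #
    (2,1)@(5, 3): e=[8,20,12] → #
    (3,1)@(7, 3): e=[12,20,8] → #
    (4,1)@(9, 3): e=[16,20,4] → #
    (5,1)@(11, 3): e=[20,20,0] → ·  [on edge]
    (0,2)@(1, 5): e=[4,60,-24] → ·
    (1,2)@(3, 5): e=[8,60,-28] → ·
    (2,2)@(5, 5): e=[12,60,-32] → ·
    (3,2)@(7, 5): e=[16,60,-36] → ·
    (4,2)@(9, 5): e=[20,60,-40] → ·
  covered (5 px):
    · · · · · · · · · · · ·
    # # # # # · · · · · · ·
    · · · · · · · · · · · ·
    · · · · · · · · · · · ·

Final: 5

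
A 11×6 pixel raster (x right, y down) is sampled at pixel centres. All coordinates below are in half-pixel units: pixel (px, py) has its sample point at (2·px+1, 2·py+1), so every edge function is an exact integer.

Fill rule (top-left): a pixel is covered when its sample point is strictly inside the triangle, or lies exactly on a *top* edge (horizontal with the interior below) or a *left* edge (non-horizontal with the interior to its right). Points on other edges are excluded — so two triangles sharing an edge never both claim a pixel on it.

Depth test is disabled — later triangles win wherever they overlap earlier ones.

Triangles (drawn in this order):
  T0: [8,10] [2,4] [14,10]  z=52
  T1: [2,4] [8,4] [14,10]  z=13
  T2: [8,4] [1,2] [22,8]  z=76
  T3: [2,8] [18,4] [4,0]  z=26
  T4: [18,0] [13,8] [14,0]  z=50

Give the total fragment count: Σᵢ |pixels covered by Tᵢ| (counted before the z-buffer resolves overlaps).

T0:
  2·area = 36
  edge (8, 10)→(2, 4): d=(-6,-6) top-left  bias=+0
  edge (2, 4)→(14, 10): d=(12,6) right/bottom  bias=-1
  edge (14, 10)→(8, 10): d=(-6,0) right/bottom  bias=-1
    (0,1)@(1, 3): e=[0,-6,42] → ·  [on edge]
    (1,2)@(3, 5): e=[0,6,30] → █  [on edge]
    (2,2)@(5, 5): e=[12,-6,30] → ·
    (1,3)@(3, 7): e=[-12,30,18] → ·
    (2,3)@(5, 7): e=[0,18,18] → █  [on edge]
    (3,3)@(7, 7): e=[12,6,18] → █
    (4,3)@(9, 7): e=[24,-6,18] → ·
    (2,4)@(5, 9): e=[-12,42,6] → ·
    (3,4)@(7, 9): e=[0,30,6] → █  [on edge]
    (4,4)@(9, 9): e=[12,18,6] → █
    (5,4)@(11, 9): e=[24,6,6] → █
    (6,4)@(13, 9): e=[36,-6,6] → ·
    (4,5)@(9, 11): e=[0,42,-6] → ·  [on edge]
  covered (6 px):
    · · · · · · · · · · ·
    · · · · · · · · · · ·
    · █ · · · · · · · · ·
    · · █ █ · · · · · · ·
    · · · █ █ █ · · · · ·
    · · · · · · · · · · ·
T1:
  2·area = 36
  edge (2, 4)→(8, 4): d=(6,0) top-left  bias=+0
  edge (8, 4)→(14, 10): d=(6,6) right/bottom  bias=-1
  edge (14, 10)→(2, 4): d=(-12,-6) top-left  bias=+0
    (2,0)@(5, 1): e=[-18,0,54] → ·  [on edge]
    (3,1)@(7, 3): e=[-6,0,42] → ·  [on edge]
    (2,2)@(5, 5): e=[6,24,6] → █
    (3,2)@(7, 5): e=[6,12,18] → █
    (4,2)@(9, 5): e=[6,0,30] → ·  [on edge]
    (2,3)@(5, 7): e=[18,36,-18] → ·
    (3,3)@(7, 7): e=[18,24,-6] → ·
    (4,3)@(9, 7): e=[18,12,6] → █
    (5,3)@(11, 7): e=[18,0,18] → ·  [on edge]
    (4,4)@(9, 9): e=[30,24,-18] → ·
    (6,4)@(13, 9): e=[30,0,6] → ·  [on edge]
    (7,5)@(15, 11): e=[42,0,-6] → ·  [on edge]
  covered (3 px):
    · · · · · · · · · · ·
    · · · · · · · · · · ·
    · · █ █ · · · · · · ·
    · · · · █ · · · · · ·
    · · · · · · · · · · ·
    · · · · · · · · · · ·
T2:
  degenerate (2·area = 0) — covers nothing
T3:
  2·area = 120  (B↔C swapped to make it positive)
  edge (2, 8)→(4, 0): d=(2,-8) top-left  bias=+0
  edge (4, 0)→(18, 4): d=(14,4) right/bottom  bias=-1
  edge (18, 4)→(2, 8): d=(-16,4) right/bottom  bias=-1
    (2,0)@(5, 1): e=[10,10,100] → █
    (3,0)@(7, 1): e=[26,2,92] → █
    (4,0)@(9, 1): e=[42,-6,84] → ·
    (2,1)@(5, 3): e=[14,38,68] → █
    (4,1)@(9, 3): e=[46,22,52] → █
    (5,1)@(11, 3): e=[62,14,44] → █
    (6,1)@(13, 3): e=[78,6,36] → █
    (7,1)@(15, 3): e=[94,-2,28] → ·
    (1,2)@(3, 5): e=[2,74,44] → █
    (7,2)@(15, 5): e=[98,26,-4] → ·
    (1,3)@(3, 7): e=[6,102,12] → █
    (3,3)@(7, 7): e=[38,86,-4] → ·
  covered (15 px):
    · · █ █ · · · · · · ·
    · · █ █ █ █ █ · · · ·
    · █ █ █ █ █ █ · · · ·
    · █ █ · · · · · · · ·
    · · · · · · · · · · ·
    · · · · · · · · · · ·
T4:
  2·area = 32
  edge (18, 0)→(13, 8): d=(-5,8) right/bottom  bias=-1
  edge (13, 8)→(14, 0): d=(1,-8) top-left  bias=+0
  edge (14, 0)→(18, 0): d=(4,0) top-left  bias=+0
    (7,0)@(15, 1): e=[19,9,4] → █
    (8,0)@(17, 1): e=[3,25,4] → █
    (9,0)@(19, 1): e=[-13,41,4] → ·
    (7,1)@(15, 3): e=[9,11,12] → █
    (8,1)@(17, 3): e=[-7,27,12] → ·
    (7,2)@(15, 5): e=[-1,13,20] → ·
  covered (3 px):
    · · · · · · · █ █ · ·
    · · · · · · · █ · · ·
    · · · · · · · · · · ·
    · · · · · · · · · · ·
    · · · · · · · · · · ·
    · · · · · · · · · · ·

Final: 27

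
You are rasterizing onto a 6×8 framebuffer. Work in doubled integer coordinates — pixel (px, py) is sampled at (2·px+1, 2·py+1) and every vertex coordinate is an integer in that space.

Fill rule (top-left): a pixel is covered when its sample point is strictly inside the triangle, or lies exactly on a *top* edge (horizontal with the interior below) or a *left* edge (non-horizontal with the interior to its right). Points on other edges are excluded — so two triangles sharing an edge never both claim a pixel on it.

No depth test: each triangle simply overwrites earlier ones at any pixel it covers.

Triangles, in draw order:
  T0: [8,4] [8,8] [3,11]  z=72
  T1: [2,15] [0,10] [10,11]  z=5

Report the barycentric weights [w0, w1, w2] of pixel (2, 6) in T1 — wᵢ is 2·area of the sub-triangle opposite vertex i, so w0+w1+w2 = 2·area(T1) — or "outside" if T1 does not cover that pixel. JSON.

T0:
  2·area = 20
  edge (8, 4)→(8, 8): d=(0,4) right/bottom  bias=-1
  edge (8, 8)→(3, 11): d=(-5,3) right/bottom  bias=-1
  edge (3, 11)→(8, 4): d=(5,-7) top-left  bias=+0
    (3,3)@(7, 7): e=[4,8,8] → X
    (4,3)@(9, 7): e=[-4,2,22] → .
    (2,4)@(5, 9): e=[12,4,4] → X
    (3,4)@(7, 9): e=[4,-2,18] → .
    (1,5)@(3, 11): e=[20,0,0] → .  [on edge]
    (2,5)@(5, 11): e=[12,-6,14] → .
  covered (2 px):
    . . . . . .
    . . . . . .
    . . . . . .
    . . . X . .
    . . X . . .
    . . . . . .
    . . . . . .
    . . . . . .
T1:
  2·area = 48
  edge (2, 15)→(0, 10): d=(-2,-5) top-left  bias=+0
  edge (0, 10)→(10, 11): d=(10,1) right/bottom  bias=-1
  edge (10, 11)→(2, 15): d=(-8,4) right/bottom  bias=-1
    (0,5)@(1, 11): e=[3,9,36] → X
    (1,5)@(3, 11): e=[13,7,28] → X
    (2,5)@(5, 11): e=[23,5,20] → X
    (3,5)@(7, 11): e=[33,3,12] → X
    (4,5)@(9, 11): e=[43,1,4] → X
    (5,5)@(11, 11): e=[53,-1,-4] → .
    (0,6)@(1, 13): e=[-1,29,20] → .
    (1,6)@(3, 13): e=[9,27,12] → X
    (3,6)@(7, 13): e=[29,23,-4] → .
    (4,6)@(9, 13): e=[39,21,-12] → .
    (1,7)@(3, 15): e=[5,47,-4] → .
    (2,7)@(5, 15): e=[15,45,-12] → .
  covered (7 px):
    . . . . . .
    . . . . . .
    . . . . . .
    . . . . . .
    . . . . . .
    X X X X X .
    . X X . . .
    . . . . . .

Answer: [25,4,19]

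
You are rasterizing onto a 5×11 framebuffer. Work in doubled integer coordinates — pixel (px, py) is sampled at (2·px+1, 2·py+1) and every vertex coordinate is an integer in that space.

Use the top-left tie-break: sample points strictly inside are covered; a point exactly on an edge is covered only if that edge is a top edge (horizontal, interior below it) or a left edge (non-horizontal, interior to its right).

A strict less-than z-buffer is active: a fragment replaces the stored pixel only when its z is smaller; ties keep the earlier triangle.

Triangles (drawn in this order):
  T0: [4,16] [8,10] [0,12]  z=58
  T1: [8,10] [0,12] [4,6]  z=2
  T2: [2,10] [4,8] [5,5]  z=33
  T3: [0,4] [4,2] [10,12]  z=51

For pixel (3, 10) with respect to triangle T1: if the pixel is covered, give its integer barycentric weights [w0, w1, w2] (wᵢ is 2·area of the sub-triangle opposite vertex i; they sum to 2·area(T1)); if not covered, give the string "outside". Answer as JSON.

T0:
  2·area = 40  (B↔C swapped to make it positive)
  edge (4, 16)→(0, 12): d=(-4,-4) top-left  bias=+0
  edge (0, 12)→(8, 10): d=(8,-2) top-left  bias=+0
  edge (8, 10)→(4, 16): d=(-4,6) right/bottom  bias=-1
    (2,5)@(5, 11): e=[24,2,14] → X
    (3,5)@(7, 11): e=[32,6,2] → X
    (4,5)@(9, 11): e=[40,10,-10] → .
    (0,6)@(1, 13): e=[0,10,30] → X  [on edge]
    (1,6)@(3, 13): e=[8,14,18] → X
    (3,6)@(7, 13): e=[24,22,-6] → .
    (0,7)@(1, 15): e=[-8,26,22] → .
    (1,7)@(3, 15): e=[0,30,10] → X  [on edge]
    (2,7)@(5, 15): e=[8,34,-2] → .
    (1,8)@(3, 17): e=[-8,46,2] → .
    (2,8)@(5, 17): e=[0,50,-10] → .  [on edge]
    (3,9)@(7, 19): e=[0,70,-30] → .  [on edge]
    (4,10)@(9, 21): e=[0,90,-50] → .  [on edge]
  covered (6 px):
    . . . . .
    . . . . .
    . . . . .
    . . . . .
    . . . . .
    . . X X .
    X X X . .
    . X . . .
    . . . . .
    . . . . .
    . . . . .
T1:
  2·area = 40
  edge (8, 10)→(0, 12): d=(-8,2) right/bottom  bias=-1
  edge (0, 12)→(4, 6): d=(4,-6) top-left  bias=+0
  edge (4, 6)→(8, 10): d=(4,4) right/bottom  bias=-1
    (0,1)@(1, 3): e=[70,-30,0] → .  [on edge]
    (1,2)@(3, 5): e=[50,-10,0] → .  [on edge]
    (2,3)@(5, 7): e=[30,10,0] → .  [on edge]
    (1,4)@(3, 9): e=[18,6,16] → X
    (2,4)@(5, 9): e=[14,18,8] → X
    (3,4)@(7, 9): e=[10,30,0] → .  [on edge]
    (0,5)@(1, 11): e=[6,2,32] → X
    (2,5)@(5, 11): e=[-2,26,16] → .
    (4,5)@(9, 11): e=[-10,50,0] → .  [on edge]
    (0,6)@(1, 13): e=[-10,10,40] → .
    (1,6)@(3, 13): e=[-14,22,32] → .
  covered (4 px):
    . . . . .
    . . . . .
    . . . . .
    . . . . .
    . X X . .
    X X . . .
    . . . . .
    . . . . .
    . . . . .
    . . . . .
    . . . . .
T2:
  2·area = 4  (B↔C swapped to make it positive)
  edge (2, 10)→(5, 5): d=(3,-5) top-left  bias=+0
  edge (5, 5)→(4, 8): d=(-1,3) right/bottom  bias=-1
  edge (4, 8)→(2, 10): d=(-2,2) right/bottom  bias=-1
    (4,1)@(9, 3): e=[14,-10,0] → .  [on edge]
    (2,2)@(5, 5): e=[0,0,4] → .  [on edge]
    (3,2)@(7, 5): e=[10,-6,0] → .  [on edge]
    (2,3)@(5, 7): e=[6,-2,0] → .  [on edge]
    (1,4)@(3, 9): e=[2,2,0] → .  [on edge]
    (0,5)@(1, 11): e=[-2,6,0] → .  [on edge]
    (1,5)@(3, 11): e=[8,0,-4] → .  [on edge]
    (0,8)@(1, 17): e=[16,0,-12] → .  [on edge]
  covered (0 px):
    . . . . .
    . . . . .
    . . . . .
    . . . . .
    . . . . .
    . . . . .
    . . . . .
    . . . . .
    . . . . .
    . . . . .
    . . . . .
T3:
  2·area = 52
  edge (0, 4)→(4, 2): d=(4,-2) top-left  bias=+0
  edge (4, 2)→(10, 12): d=(6,10) right/bottom  bias=-1
  edge (10, 12)→(0, 4): d=(-10,-8) top-left  bias=+0
    (1,1)@(3, 3): e=[2,16,34] → X
    (2,1)@(5, 3): e=[6,-4,50] → .
    (1,2)@(3, 5): e=[10,28,14] → X
    (2,2)@(5, 5): e=[14,8,30] → X
    (3,2)@(7, 5): e=[18,-12,46] → .
    (1,3)@(3, 7): e=[18,40,-6] → .
    (2,3)@(5, 7): e=[22,20,10] → X
    (3,3)@(7, 7): e=[26,0,26] → .  [on edge]
    (2,4)@(5, 9): e=[30,32,-10] → .
    (3,4)@(7, 9): e=[34,12,6] → X
    (4,4)@(9, 9): e=[38,-8,22] → .
    (3,5)@(7, 11): e=[42,24,-14] → .
  covered (6 px):
    . . . . .
    . X . . .
    . X X . .
    . . X . .
    . . . X .
    . . . . X
    . . . . .
    . . . . .
    . . . . .
    . . . . .
    . . . . .

Result: "outside"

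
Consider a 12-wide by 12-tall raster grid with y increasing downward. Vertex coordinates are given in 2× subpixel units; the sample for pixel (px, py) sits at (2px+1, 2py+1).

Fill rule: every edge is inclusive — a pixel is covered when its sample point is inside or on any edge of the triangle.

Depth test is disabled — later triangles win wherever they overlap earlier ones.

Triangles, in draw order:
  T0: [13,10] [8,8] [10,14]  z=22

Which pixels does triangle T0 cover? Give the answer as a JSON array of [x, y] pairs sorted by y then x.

T0:
  2·area = 26  (B↔C swapped to make it positive)
  edge (13, 10)→(10, 14): d=(-3,4) inclusive
  edge (10, 14)→(8, 8): d=(-2,-6) inclusive
  edge (8, 8)→(13, 10): d=(5,2) inclusive
    (3,2)@(7, 5): e=[39,0,-13] → ·  [on edge]
    (4,4)@(9, 9): e=[19,4,3] → #
    (5,4)@(11, 9): e=[11,16,-1] → ·
    (4,5)@(9, 11): e=[13,0,13] → #  [on edge]
    (5,5)@(11, 11): e=[5,12,9] → #
    (6,5)@(13, 11): e=[-3,24,5] → ·
    (4,6)@(9, 13): e=[7,-4,23] → ·
    (5,6)@(11, 13): e=[-1,8,19] → ·
    (5,8)@(11, 17): e=[-13,0,39] → ·  [on edge]
    (6,11)@(13, 23): e=[-39,0,65] → ·  [on edge]
  covered (3 px):
    · · · · · · · · · · · ·
    · · · · · · · · · · · ·
    · · · · · · · · · · · ·
    · · · · · · · · · · · ·
    · · · · # · · · · · · ·
    · · · · # # · · · · · ·
    · · · · · · · · · · · ·
    · · · · · · · · · · · ·
    · · · · · · · · · · · ·
    · · · · · · · · · · · ·
    · · · · · · · · · · · ·
    · · · · · · · · · · · ·

Result: [[4,4],[4,5],[5,5]]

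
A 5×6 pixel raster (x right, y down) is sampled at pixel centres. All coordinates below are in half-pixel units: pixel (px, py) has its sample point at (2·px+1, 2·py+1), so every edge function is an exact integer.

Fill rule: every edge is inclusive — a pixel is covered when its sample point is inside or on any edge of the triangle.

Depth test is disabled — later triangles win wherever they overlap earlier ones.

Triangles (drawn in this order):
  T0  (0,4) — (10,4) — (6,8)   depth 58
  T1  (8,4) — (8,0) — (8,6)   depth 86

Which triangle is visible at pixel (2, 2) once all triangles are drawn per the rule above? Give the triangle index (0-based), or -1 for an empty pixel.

T0:
  2·area = 40
  edge (0, 4)→(10, 4): d=(10,0) inclusive
  edge (10, 4)→(6, 8): d=(-4,4) inclusive
  edge (6, 8)→(0, 4): d=(-6,-4) inclusive
    (1,2)@(3, 5): e=[10,24,6] → #
    (2,2)@(5, 5): e=[10,16,14] → #
    (3,2)@(7, 5): e=[10,8,22] → #
    (4,2)@(9, 5): e=[10,0,30] → #  [on edge]
    (1,3)@(3, 7): e=[30,16,-6] → ·
    (2,3)@(5, 7): e=[30,8,2] → #
    (3,3)@(7, 7): e=[30,0,10] → #  [on edge]
    (4,3)@(9, 7): e=[30,-8,18] → ·
    (2,4)@(5, 9): e=[50,0,-10] → ·  [on edge]
    (3,4)@(7, 9): e=[50,-8,-2] → ·
    (1,5)@(3, 11): e=[70,0,-30] → ·  [on edge]
  covered (6 px):
    · · · · ·
    · · · · ·
    · # # # #
    · · # # ·
    · · · · ·
    · · · · ·
T1:
  degenerate (2·area = 0) — covers nothing

Z-buffer (winner per pixel, '.' = empty):
  . . . . .
  . . . . .
  . 0 0 0 0
  . . 0 0 .
  . . . . .
  . . . . .

Answer: 0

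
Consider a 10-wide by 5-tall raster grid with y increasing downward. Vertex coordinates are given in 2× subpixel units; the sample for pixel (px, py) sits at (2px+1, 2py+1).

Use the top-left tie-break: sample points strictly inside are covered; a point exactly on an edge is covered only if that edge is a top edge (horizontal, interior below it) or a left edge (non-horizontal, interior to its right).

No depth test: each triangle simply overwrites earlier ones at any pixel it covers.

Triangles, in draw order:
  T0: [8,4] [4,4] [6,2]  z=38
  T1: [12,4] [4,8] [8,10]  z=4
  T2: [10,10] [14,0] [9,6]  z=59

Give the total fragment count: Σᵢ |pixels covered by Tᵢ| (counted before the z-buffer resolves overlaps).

T0:
  2·area = 8
  edge (8, 4)→(4, 4): d=(-4,0) right/bottom  bias=-1
  edge (4, 4)→(6, 2): d=(2,-2) top-left  bias=+0
  edge (6, 2)→(8, 4): d=(2,2) right/bottom  bias=-1
    (2,0)@(5, 1): e=[12,-4,0] → ·  [on edge]
    (3,0)@(7, 1): e=[12,0,-4] → ·  [on edge]
    (2,1)@(5, 3): e=[4,0,4] → #  [on edge]
    (3,1)@(7, 3): e=[4,4,0] → ·  [on edge]
    (1,2)@(3, 5): e=[-4,0,12] → ·  [on edge]
    (2,2)@(5, 5): e=[-4,4,8] → ·
    (4,2)@(9, 5): e=[-4,12,0] → ·  [on edge]
    (0,3)@(1, 7): e=[-12,0,20] → ·  [on edge]
    (5,3)@(11, 7): e=[-12,20,0] → ·  [on edge]
    (6,4)@(13, 9): e=[-20,28,0] → ·  [on edge]
  covered (1 px):
    · · · · · · · · · ·
    · · # · · · · · · ·
    · · · · · · · · · ·
    · · · · · · · · · ·
    · · · · · · · · · ·
T1:
  2·area = 32  (B↔C swapped to make it positive)
  edge (12, 4)→(8, 10): d=(-4,6) right/bottom  bias=-1
  edge (8, 10)→(4, 8): d=(-4,-2) top-left  bias=+0
  edge (4, 8)→(12, 4): d=(8,-4) top-left  bias=+0
    (5,2)@(11, 5): e=[2,26,4] → #
    (6,2)@(13, 5): e=[-10,30,12] → ·
    (3,3)@(7, 7): e=[18,10,4] → #
    (4,3)@(9, 7): e=[6,14,12] → #
    (5,3)@(11, 7): e=[-6,18,20] → ·
    (3,4)@(7, 9): e=[10,2,20] → #
    (4,4)@(9, 9): e=[-2,6,28] → ·
  covered (4 px):
    · · · · · · · · · ·
    · · · · · · · · · ·
    · · · · · # · · · ·
    · · · # # · · · · ·
    · · · # · · · · · ·
T2:
  2·area = 26  (B↔C swapped to make it positive)
  edge (10, 10)→(9, 6): d=(-1,-4) top-left  bias=+0
  edge (9, 6)→(14, 0): d=(5,-6) top-left  bias=+0
  edge (14, 0)→(10, 10): d=(-4,10) right/bottom  bias=-1
    (5,2)@(11, 5): e=[9,7,10] → #
    (6,2)@(13, 5): e=[17,19,-10] → ·
    (5,3)@(11, 7): e=[7,17,2] → #
    (6,3)@(13, 7): e=[15,29,-18] → ·
    (5,4)@(11, 9): e=[5,27,-6] → ·
  covered (2 px):
    · · · · · · · · · ·
    · · · · · · · · · ·
    · · · · · # · · · ·
    · · · · · # · · · ·
    · · · · · · · · · ·

Answer: 7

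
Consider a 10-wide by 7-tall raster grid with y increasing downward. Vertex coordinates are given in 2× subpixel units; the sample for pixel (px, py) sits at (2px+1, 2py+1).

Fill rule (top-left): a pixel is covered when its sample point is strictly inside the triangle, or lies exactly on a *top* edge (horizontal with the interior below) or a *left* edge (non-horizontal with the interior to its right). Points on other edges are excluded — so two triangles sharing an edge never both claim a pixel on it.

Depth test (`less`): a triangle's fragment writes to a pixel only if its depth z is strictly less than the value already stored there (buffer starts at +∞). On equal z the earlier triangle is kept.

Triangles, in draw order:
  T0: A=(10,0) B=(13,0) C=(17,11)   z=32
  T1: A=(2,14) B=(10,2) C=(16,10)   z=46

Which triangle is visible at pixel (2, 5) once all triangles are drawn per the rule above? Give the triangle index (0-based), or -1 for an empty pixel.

T0:
  2·area = 33
  edge (10, 0)→(13, 0): d=(3,0) top-left  bias=+0
  edge (13, 0)→(17, 11): d=(4,11) right/bottom  bias=-1
  edge (17, 11)→(10, 0): d=(-7,-11) top-left  bias=+0
    (5,0)@(11, 1): e=[3,26,4] → #
    (6,0)@(13, 1): e=[3,4,26] → #
    (7,0)@(15, 1): e=[3,-18,48] → ·
    (5,1)@(11, 3): e=[9,34,-10] → ·
    (6,1)@(13, 3): e=[9,12,12] → #
    (7,1)@(15, 3): e=[9,-10,34] → ·
    (6,2)@(13, 5): e=[15,20,-2] → ·
    (7,3)@(15, 7): e=[21,6,6] → #
    (8,3)@(17, 7): e=[21,-16,28] → ·
    (7,4)@(15, 9): e=[27,14,-8] → ·
    (8,5)@(17, 11): e=[33,0,0] → ·  [on edge]
  covered (4 px):
    · · · · · # # · · ·
    · · · · · · # · · ·
    · · · · · · · · · ·
    · · · · · · · # · ·
    · · · · · · · · · ·
    · · · · · · · · · ·
    · · · · · · · · · ·
T1:
  2·area = 136
  edge (2, 14)→(10, 2): d=(8,-12) top-left  bias=+0
  edge (10, 2)→(16, 10): d=(6,8) right/bottom  bias=-1
  edge (16, 10)→(2, 14): d=(-14,4) right/bottom  bias=-1
    (4,2)@(9, 5): e=[12,26,98] → #
    (5,2)@(11, 5): e=[36,10,90] → #
    (6,2)@(13, 5): e=[60,-6,82] → ·
    (3,3)@(7, 7): e=[4,54,78] → #
    (6,3)@(13, 7): e=[76,6,54] → #
    (7,3)@(15, 7): e=[100,-10,46] → ·
    (3,4)@(7, 9): e=[20,66,50] → #
    (7,4)@(15, 9): e=[116,2,18] → #
    (8,4)@(17, 9): e=[140,-14,10] → ·
    (2,5)@(5, 11): e=[12,94,30] → #
    (6,5)@(13, 11): e=[108,30,-2] → ·
    (7,5)@(15, 11): e=[132,14,-10] → ·
  covered (17 px):
    · · · · · · · · · ·
    · · · · · · · · · ·
    · · · · # # · · · ·
    · · · # # # # · · ·
    · · · # # # # # · ·
    · · # # # # · · · ·
    · # # · · · · · · ·

Z-buffer (winner per pixel, '.' = empty):
  . . . . . 0 0 . . .
  . . . . . . 0 . . .
  . . . . 1 1 . . . .
  . . . 1 1 1 1 0 . .
  . . . 1 1 1 1 1 . .
  . . 1 1 1 1 . . . .
  . 1 1 . . . . . . .

Result: 1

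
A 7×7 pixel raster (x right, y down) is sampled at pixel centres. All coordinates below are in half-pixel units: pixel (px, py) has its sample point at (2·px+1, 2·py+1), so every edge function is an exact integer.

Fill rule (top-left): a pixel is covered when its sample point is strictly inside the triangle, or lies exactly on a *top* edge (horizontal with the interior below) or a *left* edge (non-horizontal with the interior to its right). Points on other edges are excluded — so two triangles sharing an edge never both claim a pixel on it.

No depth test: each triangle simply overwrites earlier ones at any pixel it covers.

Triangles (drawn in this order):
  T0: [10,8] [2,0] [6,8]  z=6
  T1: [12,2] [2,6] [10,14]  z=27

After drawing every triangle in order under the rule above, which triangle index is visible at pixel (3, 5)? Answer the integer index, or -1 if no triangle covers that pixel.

T0:
  2·area = 32  (B↔C swapped to make it positive)
  edge (10, 8)→(6, 8): d=(-4,0) right/bottom  bias=-1
  edge (6, 8)→(2, 0): d=(-4,-8) top-left  bias=+0
  edge (2, 0)→(10, 8): d=(8,8) right/bottom  bias=-1
    (1,0)@(3, 1): e=[28,4,0] → .  [on edge]
    (2,1)@(5, 3): e=[20,12,0] → .  [on edge]
    (2,2)@(5, 5): e=[12,4,16] → X
    (3,2)@(7, 5): e=[12,20,0] → .  [on edge]
    (2,3)@(5, 7): e=[4,-4,32] → .
    (3,3)@(7, 7): e=[4,12,16] → X
    (4,3)@(9, 7): e=[4,28,0] → .  [on edge]
    (3,4)@(7, 9): e=[-4,4,32] → .
    (5,4)@(11, 9): e=[-4,36,0] → .  [on edge]
    (6,5)@(13, 11): e=[-12,44,0] → .  [on edge]
  covered (2 px):
    . . . . . . .
    . . . . . . .
    . . X . . . .
    . . . X . . .
    . . . . . . .
    . . . . . . .
    . . . . . . .
T1:
  2·area = 112  (B↔C swapped to make it positive)
  edge (12, 2)→(10, 14): d=(-2,12) right/bottom  bias=-1
  edge (10, 14)→(2, 6): d=(-8,-8) top-left  bias=+0
  edge (2, 6)→(12, 2): d=(10,-4) top-left  bias=+0
    (5,1)@(11, 3): e=[10,96,6] → X
    (6,1)@(13, 3): e=[-14,112,14] → .
    (0,2)@(1, 5): e=[126,0,-14] → .  [on edge]
    (2,2)@(5, 5): e=[78,32,2] → X
    (3,2)@(7, 5): e=[54,48,10] → X
    (4,2)@(9, 5): e=[30,64,18] → X
    (6,2)@(13, 5): e=[-18,96,34] → .
    (1,3)@(3, 7): e=[98,0,14] → X  [on edge]
    (6,3)@(13, 7): e=[-22,80,54] → .
    (1,4)@(3, 9): e=[94,-16,34] → .
    (2,4)@(5, 9): e=[70,0,42] → X  [on edge]
    (5,4)@(11, 9): e=[-2,48,66] → .
    (3,5)@(7, 11): e=[42,0,70] → X  [on edge]
    (4,6)@(9, 13): e=[14,0,98] → X  [on edge]
  covered (16 px):
    . . . . . . .
    . . . . . X .
    . . X X X X .
    . X X X X X .
    . . X X X . .
    . . . X X . .
    . . . . X . .

Z-buffer (winner per pixel, '.' = empty):
  . . . . . . .
  . . . . . 1 .
  . . 1 1 1 1 .
  . 1 1 1 1 1 .
  . . 1 1 1 . .
  . . . 1 1 . .
  . . . . 1 . .

Final: 1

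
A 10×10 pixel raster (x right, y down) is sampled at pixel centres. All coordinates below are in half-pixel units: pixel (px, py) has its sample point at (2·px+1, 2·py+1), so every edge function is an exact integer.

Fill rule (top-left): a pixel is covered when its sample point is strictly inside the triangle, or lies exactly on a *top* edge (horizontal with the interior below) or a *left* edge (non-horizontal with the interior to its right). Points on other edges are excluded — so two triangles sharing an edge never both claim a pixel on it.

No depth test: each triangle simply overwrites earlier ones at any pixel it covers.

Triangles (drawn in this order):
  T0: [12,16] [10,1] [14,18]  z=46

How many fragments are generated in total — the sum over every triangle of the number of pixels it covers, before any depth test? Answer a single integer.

T0:
  2·area = 26
  edge (12, 16)→(10, 1): d=(-2,-15) top-left  bias=+0
  edge (10, 1)→(14, 18): d=(4,17) right/bottom  bias=-1
  edge (14, 18)→(12, 16): d=(-2,-2) top-left  bias=+0
    (0,2)@(1, 5): e=[-143,169,0] → ·  [on edge]
    (1,3)@(3, 7): e=[-117,143,0] → ·  [on edge]
    (5,3)@(11, 7): e=[3,7,16] → █
    (6,3)@(13, 7): e=[33,-27,20] → ·
    (2,4)@(5, 9): e=[-91,117,0] → ·  [on edge]
    (5,4)@(11, 9): e=[-1,15,12] → ·
    (3,5)@(7, 11): e=[-65,91,0] → ·  [on edge]
    (4,6)@(9, 13): e=[-39,65,0] → ·  [on edge]
    (5,7)@(11, 15): e=[-13,39,0] → ·  [on edge]
    (6,7)@(13, 15): e=[17,5,4] → █
    (7,7)@(15, 15): e=[47,-29,8] → ·
    (6,8)@(13, 17): e=[13,13,0] → █  [on edge]
    (7,9)@(15, 19): e=[39,-13,0] → ·  [on edge]
  covered (3 px):
    · · · · · · · · · ·
    · · · · · · · · · ·
    · · · · · · · · · ·
    · · · · · █ · · · ·
    · · · · · · · · · ·
    · · · · · · · · · ·
    · · · · · · · · · ·
    · · · · · · █ · · ·
    · · · · · · █ · · ·
    · · · · · · · · · ·

Answer: 3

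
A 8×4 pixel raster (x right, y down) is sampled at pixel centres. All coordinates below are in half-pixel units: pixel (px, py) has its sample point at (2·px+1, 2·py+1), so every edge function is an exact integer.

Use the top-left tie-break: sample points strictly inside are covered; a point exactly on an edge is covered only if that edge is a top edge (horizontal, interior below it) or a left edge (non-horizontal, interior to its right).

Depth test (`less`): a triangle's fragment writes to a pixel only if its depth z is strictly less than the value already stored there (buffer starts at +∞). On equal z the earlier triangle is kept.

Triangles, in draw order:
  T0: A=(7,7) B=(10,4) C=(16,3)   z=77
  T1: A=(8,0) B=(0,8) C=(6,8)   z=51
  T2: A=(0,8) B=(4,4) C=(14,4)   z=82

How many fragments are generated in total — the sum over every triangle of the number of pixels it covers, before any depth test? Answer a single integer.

T0:
  2·area = 15
  edge (7, 7)→(10, 4): d=(3,-3) top-left  bias=+0
  edge (10, 4)→(16, 3): d=(6,-1) top-left  bias=+0
  edge (16, 3)→(7, 7): d=(-9,4) right/bottom  bias=-1
    (6,0)@(13, 1): e=[0,-15,30] → .  [on edge]
    (5,1)@(11, 3): e=[0,-5,20] → .  [on edge]
    (4,2)@(9, 5): e=[0,5,10] → X  [on edge]
    (5,2)@(11, 5): e=[6,7,2] → X
    (6,2)@(13, 5): e=[12,9,-6] → .
    (3,3)@(7, 7): e=[0,15,0] → .  [on edge]
    (4,3)@(9, 7): e=[6,17,-8] → .
    (5,3)@(11, 7): e=[12,19,-16] → .
  covered (2 px):
    . . . . . . . .
    . . . . . . . .
    . . . . X X . .
    . . . . . . . .
T1:
  2·area = 48  (B↔C swapped to make it positive)
  edge (8, 0)→(6, 8): d=(-2,8) right/bottom  bias=-1
  edge (6, 8)→(0, 8): d=(-6,0) right/bottom  bias=-1
  edge (0, 8)→(8, 0): d=(8,-8) top-left  bias=+0
    (3,0)@(7, 1): e=[6,42,0] → X  [on edge]
    (4,0)@(9, 1): e=[-10,42,16] → .
    (2,1)@(5, 3): e=[18,30,0] → X  [on edge]
    (4,1)@(9, 3): e=[-14,30,32] → .
    (1,2)@(3, 5): e=[30,18,0] → X  [on edge]
    (3,2)@(7, 5): e=[-2,18,32] → .
    (0,3)@(1, 7): e=[42,6,0] → X  [on edge]
    (3,3)@(7, 7): e=[-6,6,48] → .
  covered (8 px):
    . . . X . . . .
    . . X X . . . .
    . X X . . . . .
    X X X . . . . .
T2:
  2·area = 40
  edge (0, 8)→(4, 4): d=(4,-4) top-left  bias=+0
  edge (4, 4)→(14, 4): d=(10,0) top-left  bias=+0
  edge (14, 4)→(0, 8): d=(-14,4) right/bottom  bias=-1
    (3,0)@(7, 1): e=[0,-30,70] → .  [on edge]
    (2,1)@(5, 3): e=[0,-10,50] → .  [on edge]
    (1,2)@(3, 5): e=[0,10,30] → X  [on edge]
    (2,2)@(5, 5): e=[8,10,22] → X
    (3,2)@(7, 5): e=[16,10,14] → X
    (4,2)@(9, 5): e=[24,10,6] → X
    (5,2)@(11, 5): e=[32,10,-2] → .
    (0,3)@(1, 7): e=[0,30,10] → X  [on edge]
    (2,3)@(5, 7): e=[16,30,-6] → .
    (3,3)@(7, 7): e=[24,30,-14] → .
    (4,3)@(9, 7): e=[32,30,-22] → .
  covered (6 px):
    . . . . . . . .
    . . . . . . . .
    . X X X X . . .
    X X . . . . . .

Answer: 16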